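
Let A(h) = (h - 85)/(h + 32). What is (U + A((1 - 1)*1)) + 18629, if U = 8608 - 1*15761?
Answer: 367147/32 ≈ 11473.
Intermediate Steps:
U = -7153 (U = 8608 - 15761 = -7153)
A(h) = (-85 + h)/(32 + h)
(U + A((1 - 1)*1)) + 18629 = (-7153 + (-85 + (1 - 1)*1)/(32 + (1 - 1)*1)) + 18629 = (-7153 + (-85 + 0*1)/(32 + 0*1)) + 18629 = (-7153 + (-85 + 0)/(32 + 0)) + 18629 = (-7153 - 85/32) + 18629 = -228981/32 + 18629 = 367147/32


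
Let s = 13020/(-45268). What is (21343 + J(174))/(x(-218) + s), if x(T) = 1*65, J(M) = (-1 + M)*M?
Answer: 116440613/146470 ≈ 794.98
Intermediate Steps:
J(M) = M*(-1 + M)
x(T) = 65
s = -3255/11317 (s = 13020*(-1/45268) = -3255/11317 ≈ -0.28762)
(21343 + J(174))/(x(-218) + s) = (21343 + 174*(-1 + 174))/(65 - 3255/11317) = (21343 + 174*173)/(732350/11317) = (21343 + 30102)*(11317/732350) = 51445*(11317/732350) = 116440613/146470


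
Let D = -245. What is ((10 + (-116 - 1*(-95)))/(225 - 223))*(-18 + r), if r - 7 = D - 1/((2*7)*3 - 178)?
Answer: 382965/272 ≈ 1408.0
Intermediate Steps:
r = -32367/136 (r = 7 + (-245 - 1/((2*7)*3 - 178)) = 7 + (-245 - 1/(14*3 - 178)) = 7 + (-245 - 1/(42 - 178)) = 7 + (-245 - 1/(-136)) = 7 + (-245 - 1*(-1/136)) = 7 + (-245 + 1/136) = 7 - 33319/136 = -32367/136 ≈ -237.99)
((10 + (-116 - 1*(-95)))/(225 - 223))*(-18 + r) = ((10 + (-116 - 1*(-95)))/(225 - 223))*(-18 - 32367/136) = ((10 + (-116 + 95))/2)*(-34815/136) = ((10 - 21)*(½))*(-34815/136) = -11*½*(-34815/136) = -11/2*(-34815/136) = 382965/272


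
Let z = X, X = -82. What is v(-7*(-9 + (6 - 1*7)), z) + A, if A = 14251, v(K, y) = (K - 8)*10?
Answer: 14871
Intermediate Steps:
z = -82
v(K, y) = -80 + 10*K (v(K, y) = (-8 + K)*10 = -80 + 10*K)
v(-7*(-9 + (6 - 1*7)), z) + A = (-80 + 10*(-7*(-9 + (6 - 1*7)))) + 14251 = (-80 + 10*(-7*(-9 + (6 - 7)))) + 14251 = (-80 + 10*(-7*(-9 - 1))) + 14251 = (-80 + 10*(-7*(-10))) + 14251 = (-80 + 10*70) + 14251 = (-80 + 700) + 14251 = 620 + 14251 = 14871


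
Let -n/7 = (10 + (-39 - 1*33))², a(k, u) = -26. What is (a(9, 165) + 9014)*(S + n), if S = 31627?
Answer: 42414372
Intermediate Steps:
n = -26908 (n = -7*(10 + (-39 - 1*33))² = -7*(10 + (-39 - 33))² = -7*(10 - 72)² = -7*(-62)² = -7*3844 = -26908)
(a(9, 165) + 9014)*(S + n) = (-26 + 9014)*(31627 - 26908) = 8988*4719 = 42414372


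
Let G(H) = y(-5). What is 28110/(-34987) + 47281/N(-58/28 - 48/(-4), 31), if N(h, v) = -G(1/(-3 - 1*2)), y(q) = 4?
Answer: -1654332787/139948 ≈ -11821.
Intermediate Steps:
G(H) = 4
N(h, v) = -4 (N(h, v) = -1*4 = -4)
28110/(-34987) + 47281/N(-58/28 - 48/(-4), 31) = 28110/(-34987) + 47281/(-4) = 28110*(-1/34987) + 47281*(-1/4) = -28110/34987 - 47281/4 = -1654332787/139948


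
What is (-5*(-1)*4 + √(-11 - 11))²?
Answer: (20 + I*√22)² ≈ 378.0 + 187.62*I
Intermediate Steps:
(-5*(-1)*4 + √(-11 - 11))² = (5*4 + √(-22))² = (20 + I*√22)²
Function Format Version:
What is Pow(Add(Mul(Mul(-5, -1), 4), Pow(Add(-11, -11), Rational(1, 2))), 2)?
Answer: Pow(Add(20, Mul(I, Pow(22, Rational(1, 2)))), 2) ≈ Add(378.00, Mul(187.62, I))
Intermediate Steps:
Pow(Add(Mul(Mul(-5, -1), 4), Pow(Add(-11, -11), Rational(1, 2))), 2) = Pow(Add(Mul(5, 4), Pow(-22, Rational(1, 2))), 2) = Pow(Add(20, Mul(I, Pow(22, Rational(1, 2)))), 2)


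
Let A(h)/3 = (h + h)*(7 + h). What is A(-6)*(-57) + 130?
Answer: 2182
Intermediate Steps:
A(h) = 6*h*(7 + h) (A(h) = 3*((h + h)*(7 + h)) = 3*((2*h)*(7 + h)) = 3*(2*h*(7 + h)) = 6*h*(7 + h))
A(-6)*(-57) + 130 = (6*(-6)*(7 - 6))*(-57) + 130 = (6*(-6)*1)*(-57) + 130 = -36*(-57) + 130 = 2052 + 130 = 2182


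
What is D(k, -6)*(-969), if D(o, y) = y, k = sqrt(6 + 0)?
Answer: 5814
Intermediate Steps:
k = sqrt(6) ≈ 2.4495
D(k, -6)*(-969) = -6*(-969) = 5814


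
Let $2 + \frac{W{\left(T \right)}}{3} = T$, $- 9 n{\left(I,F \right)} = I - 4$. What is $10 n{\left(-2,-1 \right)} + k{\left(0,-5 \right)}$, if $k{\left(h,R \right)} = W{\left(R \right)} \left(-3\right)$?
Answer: $\frac{209}{3} \approx 69.667$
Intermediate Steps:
$n{\left(I,F \right)} = \frac{4}{9} - \frac{I}{9}$ ($n{\left(I,F \right)} = - \frac{I - 4}{9} = - \frac{-4 + I}{9} = \frac{4}{9} - \frac{I}{9}$)
$W{\left(T \right)} = -6 + 3 T$
$k{\left(h,R \right)} = 18 - 9 R$ ($k{\left(h,R \right)} = \left(-6 + 3 R\right) \left(-3\right) = 18 - 9 R$)
$10 n{\left(-2,-1 \right)} + k{\left(0,-5 \right)} = 10 \left(\frac{4}{9} - - \frac{2}{9}\right) + \left(18 - -45\right) = 10 \left(\frac{4}{9} + \frac{2}{9}\right) + \left(18 + 45\right) = 10 \cdot \frac{2}{3} + 63 = \frac{20}{3} + 63 = \frac{209}{3}$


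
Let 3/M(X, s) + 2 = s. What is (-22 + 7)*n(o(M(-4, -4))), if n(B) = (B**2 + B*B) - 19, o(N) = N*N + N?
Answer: 2265/8 ≈ 283.13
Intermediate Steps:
M(X, s) = 3/(-2 + s)
o(N) = N + N**2 (o(N) = N**2 + N = N + N**2)
n(B) = -19 + 2*B**2 (n(B) = (B**2 + B**2) - 19 = 2*B**2 - 19 = -19 + 2*B**2)
(-22 + 7)*n(o(M(-4, -4))) = (-22 + 7)*(-19 + 2*((3/(-2 - 4))*(1 + 3/(-2 - 4)))**2) = -15*(-19 + 2*((3/(-6))*(1 + 3/(-6)))**2) = -15*(-19 + 2*((3*(-1/6))*(1 + 3*(-1/6)))**2) = -15*(-19 + 2*(-(1 - 1/2)/2)**2) = -15*(-19 + 2*(-1/2*1/2)**2) = -15*(-19 + 2*(-1/4)**2) = -15*(-19 + 2*(1/16)) = -15*(-19 + 1/8) = -15*(-151/8) = 2265/8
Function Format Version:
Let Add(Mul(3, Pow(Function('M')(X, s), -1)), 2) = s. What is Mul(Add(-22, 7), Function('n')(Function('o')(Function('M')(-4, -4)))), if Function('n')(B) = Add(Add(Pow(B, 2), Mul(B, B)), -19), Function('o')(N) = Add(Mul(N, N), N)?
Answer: Rational(2265, 8) ≈ 283.13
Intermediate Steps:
Function('M')(X, s) = Mul(3, Pow(Add(-2, s), -1))
Function('o')(N) = Add(N, Pow(N, 2)) (Function('o')(N) = Add(Pow(N, 2), N) = Add(N, Pow(N, 2)))
Function('n')(B) = Add(-19, Mul(2, Pow(B, 2))) (Function('n')(B) = Add(Add(Pow(B, 2), Pow(B, 2)), -19) = Add(Mul(2, Pow(B, 2)), -19) = Add(-19, Mul(2, Pow(B, 2))))
Mul(Add(-22, 7), Function('n')(Function('o')(Function('M')(-4, -4)))) = Mul(Add(-22, 7), Add(-19, Mul(2, Pow(Mul(Mul(3, Pow(Add(-2, -4), -1)), Add(1, Mul(3, Pow(Add(-2, -4), -1)))), 2)))) = Mul(-15, Add(-19, Mul(2, Pow(Mul(Mul(3, Pow(-6, -1)), Add(1, Mul(3, Pow(-6, -1)))), 2)))) = Mul(-15, Add(-19, Mul(2, Pow(Mul(Mul(3, Rational(-1, 6)), Add(1, Mul(3, Rational(-1, 6)))), 2)))) = Mul(-15, Add(-19, Mul(2, Pow(Mul(Rational(-1, 2), Add(1, Rational(-1, 2))), 2)))) = Mul(-15, Add(-19, Mul(2, Pow(Mul(Rational(-1, 2), Rational(1, 2)), 2)))) = Mul(-15, Add(-19, Mul(2, Pow(Rational(-1, 4), 2)))) = Mul(-15, Add(-19, Mul(2, Rational(1, 16)))) = Mul(-15, Add(-19, Rational(1, 8))) = Mul(-15, Rational(-151, 8)) = Rational(2265, 8)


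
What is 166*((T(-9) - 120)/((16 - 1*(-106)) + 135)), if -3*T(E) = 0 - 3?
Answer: -19754/257 ≈ -76.864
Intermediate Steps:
T(E) = 1 (T(E) = -(0 - 3)/3 = -⅓*(-3) = 1)
166*((T(-9) - 120)/((16 - 1*(-106)) + 135)) = 166*((1 - 120)/((16 - 1*(-106)) + 135)) = 166*(-119/((16 + 106) + 135)) = 166*(-119/(122 + 135)) = 166*(-119/257) = -19754/257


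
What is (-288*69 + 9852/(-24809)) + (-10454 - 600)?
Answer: -767252986/24809 ≈ -30926.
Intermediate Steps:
(-288*69 + 9852/(-24809)) + (-10454 - 600) = (-19872 + 9852*(-1/24809)) - 11054 = (-19872 - 9852/24809) - 11054 = -493014300/24809 - 11054 = -767252986/24809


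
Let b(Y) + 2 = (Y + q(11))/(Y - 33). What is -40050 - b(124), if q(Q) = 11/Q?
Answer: -3644493/91 ≈ -40049.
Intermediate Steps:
b(Y) = -2 + (1 + Y)/(-33 + Y) (b(Y) = -2 + (Y + 11/11)/(Y - 33) = -2 + (Y + 11*(1/11))/(-33 + Y) = -2 + (Y + 1)/(-33 + Y) = -2 + (1 + Y)/(-33 + Y))
-40050 - b(124) = -40050 - (67 - 1*124)/(-33 + 124) = -40050 - (67 - 124)/91 = -40050 - (-57)/91 = -40050 - 1*(-57/91) = -40050 + 57/91 = -3644493/91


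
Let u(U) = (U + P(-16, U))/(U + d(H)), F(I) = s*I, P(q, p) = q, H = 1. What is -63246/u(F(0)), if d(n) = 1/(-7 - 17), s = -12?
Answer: -10541/64 ≈ -164.70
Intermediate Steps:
F(I) = -12*I
d(n) = -1/24 (d(n) = 1/(-24) = -1/24)
u(U) = (-16 + U)/(-1/24 + U) (u(U) = (U - 16)/(U - 1/24) = (-16 + U)/(-1/24 + U))
-63246/u(F(0)) = -63246*(-1 + 24*(-12*0))/(24*(-16 - 12*0)) = -63246*(-1 + 24*0)/(24*(-16 + 0)) = -63246/(24*(-16)/(-1 + 0)) = -63246/(24*(-16)/(-1)) = -63246/(24*(-1)*(-16)) = -63246/384 = -63246*1/384 = -10541/64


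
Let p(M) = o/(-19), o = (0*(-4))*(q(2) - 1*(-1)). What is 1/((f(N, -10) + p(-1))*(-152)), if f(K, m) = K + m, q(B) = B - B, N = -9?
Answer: 1/2888 ≈ 0.00034626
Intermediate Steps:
q(B) = 0
o = 0 (o = (0*(-4))*(0 - 1*(-1)) = 0*(0 + 1) = 0*1 = 0)
p(M) = 0 (p(M) = 0/(-19) = 0*(-1/19) = 0)
1/((f(N, -10) + p(-1))*(-152)) = 1/(((-9 - 10) + 0)*(-152)) = 1/((-19 + 0)*(-152)) = 1/(-19*(-152)) = 1/2888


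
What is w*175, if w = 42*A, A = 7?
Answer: 51450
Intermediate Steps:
w = 294 (w = 42*7 = 294)
w*175 = 294*175 = 51450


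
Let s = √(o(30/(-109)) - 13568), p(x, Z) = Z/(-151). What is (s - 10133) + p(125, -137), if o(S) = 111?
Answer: -1529946/151 + I*√13457 ≈ -10132.0 + 116.0*I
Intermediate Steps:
p(x, Z) = -Z/151 (p(x, Z) = Z*(-1/151) = -Z/151)
s = I*√13457 (s = √(111 - 13568) = √(-13457) = I*√13457 ≈ 116.0*I)
(s - 10133) + p(125, -137) = (I*√13457 - 10133) - 1/151*(-137) = (-10133 + I*√13457) + 137/151 = -1529946/151 + I*√13457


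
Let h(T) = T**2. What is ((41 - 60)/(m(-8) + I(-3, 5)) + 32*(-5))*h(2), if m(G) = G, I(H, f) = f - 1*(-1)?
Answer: -602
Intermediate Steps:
I(H, f) = 1 + f (I(H, f) = f + 1 = 1 + f)
((41 - 60)/(m(-8) + I(-3, 5)) + 32*(-5))*h(2) = ((41 - 60)/(-8 + (1 + 5)) + 32*(-5))*2**2 = (-19/(-8 + 6) - 160)*4 = (-19/(-2) - 160)*4 = (-19*(-1/2) - 160)*4 = (19/2 - 160)*4 = -301/2*4 = -602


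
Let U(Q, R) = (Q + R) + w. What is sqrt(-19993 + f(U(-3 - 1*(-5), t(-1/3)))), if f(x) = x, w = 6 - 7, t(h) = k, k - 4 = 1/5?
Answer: I*sqrt(499695)/5 ≈ 141.38*I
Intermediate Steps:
k = 21/5 (k = 4 + 1/5 = 21/5 ≈ 4.2000)
t(h) = 21/5
w = -1
U(Q, R) = -1 + Q + R (U(Q, R) = (Q + R) - 1 = -1 + Q + R)
sqrt(-19993 + f(U(-3 - 1*(-5), t(-1/3)))) = sqrt(-19993 + (-1 + (-3 - 1*(-5)) + 21/5)) = sqrt(-19993 + (-1 + (-3 + 5) + 21/5)) = sqrt(-19993 + (-1 + 2 + 21/5)) = sqrt(-19993 + 26/5) = sqrt(-99939/5) = I*sqrt(499695)/5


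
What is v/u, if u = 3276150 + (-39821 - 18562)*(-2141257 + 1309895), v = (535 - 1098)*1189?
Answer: -669407/48540683796 ≈ -1.3791e-5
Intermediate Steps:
v = -669407 (v = -563*1189 = -669407)
u = 48540683796 (u = 3276150 - 58383*(-831362) = 3276150 + 48537407646 = 48540683796)
v/u = -669407/48540683796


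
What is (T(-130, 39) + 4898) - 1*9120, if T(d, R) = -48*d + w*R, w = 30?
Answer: 3188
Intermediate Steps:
T(d, R) = -48*d + 30*R
(T(-130, 39) + 4898) - 1*9120 = ((-48*(-130) + 30*39) + 4898) - 1*9120 = ((6240 + 1170) + 4898) - 9120 = (7410 + 4898) - 9120 = 12308 - 9120 = 3188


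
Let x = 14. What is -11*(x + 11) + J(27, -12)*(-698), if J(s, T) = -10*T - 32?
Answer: -61699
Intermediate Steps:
J(s, T) = -32 - 10*T
-11*(x + 11) + J(27, -12)*(-698) = -11*(14 + 11) + (-32 - 10*(-12))*(-698) = -11*25 + (-32 + 120)*(-698) = -275 + 88*(-698) = -275 - 61424 = -61699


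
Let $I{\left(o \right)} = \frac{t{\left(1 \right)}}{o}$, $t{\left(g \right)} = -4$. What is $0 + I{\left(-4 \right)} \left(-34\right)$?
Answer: $-34$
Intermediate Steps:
$I{\left(o \right)} = - \frac{4}{o}$
$0 + I{\left(-4 \right)} \left(-34\right) = 0 + - \frac{4}{-4} \left(-34\right) = 0 + \left(-4\right) \left(- \frac{1}{4}\right) \left(-34\right) = 0 + 1 \left(-34\right) = 0 - 34 = -34$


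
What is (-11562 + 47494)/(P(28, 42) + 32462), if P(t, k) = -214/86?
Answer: 1545076/1395759 ≈ 1.1070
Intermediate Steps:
P(t, k) = -107/43 (P(t, k) = -214*1/86 = -107/43)
(-11562 + 47494)/(P(28, 42) + 32462) = (-11562 + 47494)/(-107/43 + 32462) = 35932/(1395759/43) = 35932*(43/1395759) = 1545076/1395759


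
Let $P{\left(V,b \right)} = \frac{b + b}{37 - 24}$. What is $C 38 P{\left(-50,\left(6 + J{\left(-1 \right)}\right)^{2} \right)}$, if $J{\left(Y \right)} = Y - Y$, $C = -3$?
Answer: $- \frac{8208}{13} \approx -631.38$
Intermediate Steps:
$J{\left(Y \right)} = 0$
$P{\left(V,b \right)} = \frac{2 b}{13}$
$C 38 P{\left(-50,\left(6 + J{\left(-1 \right)}\right)^{2} \right)} = \left(-3\right) 38 \frac{2 \left(6 + 0\right)^{2}}{13} = - 114 \frac{2 \cdot 6^{2}}{13} = - 114 \cdot \frac{2}{13} \cdot 36 = \left(-114\right) \frac{72}{13} = - \frac{8208}{13}$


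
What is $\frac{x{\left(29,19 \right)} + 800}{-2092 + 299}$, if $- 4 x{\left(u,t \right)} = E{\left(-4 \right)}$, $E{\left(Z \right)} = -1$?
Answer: $- \frac{291}{652} \approx -0.44632$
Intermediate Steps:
$x{\left(u,t \right)} = \frac{1}{4}$ ($x{\left(u,t \right)} = \left(- \frac{1}{4}\right) \left(-1\right) = \frac{1}{4}$)
$\frac{x{\left(29,19 \right)} + 800}{-2092 + 299} = \frac{\frac{1}{4} + 800}{-2092 + 299} = \frac{3201}{4 \left(-1793\right)} = \frac{3201}{4} \left(- \frac{1}{1793}\right) = - \frac{291}{652}$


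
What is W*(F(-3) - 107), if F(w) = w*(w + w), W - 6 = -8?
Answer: 178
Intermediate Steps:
W = -2 (W = 6 - 8 = -2)
F(w) = 2*w² (F(w) = w*(2*w) = 2*w²)
W*(F(-3) - 107) = -2*(2*(-3)² - 107) = -2*(2*9 - 107) = -2*(18 - 107) = -2*(-89) = 178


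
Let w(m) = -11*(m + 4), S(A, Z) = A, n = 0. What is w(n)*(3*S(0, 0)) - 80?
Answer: -80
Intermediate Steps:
w(m) = -44 - 11*m (w(m) = -11*(4 + m) = -44 - 11*m)
w(n)*(3*S(0, 0)) - 80 = (-44 - 11*0)*(3*0) - 80 = (-44 + 0)*0 - 80 = -44*0 - 80 = 0 - 80 = -80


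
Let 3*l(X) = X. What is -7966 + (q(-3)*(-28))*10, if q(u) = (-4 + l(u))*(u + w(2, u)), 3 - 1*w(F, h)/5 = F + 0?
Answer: -5166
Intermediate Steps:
l(X) = X/3
w(F, h) = 15 - 5*F (w(F, h) = 15 - 5*(F + 0) = 15 - 5*F)
q(u) = (-4 + u/3)*(5 + u) (q(u) = (-4 + u/3)*(u + (15 - 5*2)) = (-4 + u/3)*(u + (15 - 10)) = (-4 + u/3)*(u + 5) = (-4 + u/3)*(5 + u))
-7966 + (q(-3)*(-28))*10 = -7966 + ((-20 - 7/3*(-3) + (⅓)*(-3)²)*(-28))*10 = -7966 + ((-20 + 7 + (⅓)*9)*(-28))*10 = -7966 + ((-20 + 7 + 3)*(-28))*10 = -7966 - 10*(-28)*10 = -7966 + 280*10 = -7966 + 2800 = -5166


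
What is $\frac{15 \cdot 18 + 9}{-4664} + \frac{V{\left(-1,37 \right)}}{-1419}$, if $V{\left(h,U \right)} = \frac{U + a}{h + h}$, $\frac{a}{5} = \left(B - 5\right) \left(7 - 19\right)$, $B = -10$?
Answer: $\frac{162653}{601656} \approx 0.27034$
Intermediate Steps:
$a = 900$ ($a = 5 \left(-10 - 5\right) \left(7 - 19\right) = 5 \left(\left(-15\right) \left(-12\right)\right) = 5 \cdot 180 = 900$)
$V{\left(h,U \right)} = \frac{900 + U}{2 h}$ ($V{\left(h,U \right)} = \frac{U + 900}{h + h} = \frac{900 + U}{2 h}$)
$\frac{15 \cdot 18 + 9}{-4664} + \frac{V{\left(-1,37 \right)}}{-1419} = \frac{15 \cdot 18 + 9}{-4664} + \frac{\frac{1}{2} \frac{1}{-1} \left(900 + 37\right)}{-1419} = \left(270 + 9\right) \left(- \frac{1}{4664}\right) + \frac{1}{2} \left(-1\right) 937 \left(- \frac{1}{1419}\right) = 279 \left(- \frac{1}{4664}\right) - - \frac{937}{2838} = - \frac{279}{4664} + \frac{937}{2838} = \frac{162653}{601656}$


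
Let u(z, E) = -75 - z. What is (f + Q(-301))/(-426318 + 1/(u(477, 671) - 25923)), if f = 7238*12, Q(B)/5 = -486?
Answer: -2235178350/11286769051 ≈ -0.19804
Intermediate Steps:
Q(B) = -2430 (Q(B) = 5*(-486) = -2430)
f = 86856
(f + Q(-301))/(-426318 + 1/(u(477, 671) - 25923)) = (86856 - 2430)/(-426318 + 1/((-75 - 1*477) - 25923)) = 84426/(-426318 + 1/((-75 - 477) - 25923)) = 84426/(-426318 + 1/(-552 - 25923)) = 84426/(-426318 + 1/(-26475)) = 84426/(-426318 - 1/26475) = 84426/(-11286769051/26475) = 84426*(-26475/11286769051) = -2235178350/11286769051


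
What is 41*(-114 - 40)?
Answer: -6314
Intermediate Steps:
41*(-114 - 40) = 41*(-154) = -6314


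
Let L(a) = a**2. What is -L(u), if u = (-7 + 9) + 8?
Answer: -100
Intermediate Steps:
u = 10 (u = 2 + 8 = 10)
-L(u) = -1*10**2 = -1*100 = -100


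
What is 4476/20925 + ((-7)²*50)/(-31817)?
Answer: 30382214/221923575 ≈ 0.13690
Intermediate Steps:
4476/20925 + ((-7)²*50)/(-31817) = 4476*(1/20925) + (49*50)*(-1/31817) = 1492/6975 + 2450*(-1/31817) = 1492/6975 - 2450/31817 = 30382214/221923575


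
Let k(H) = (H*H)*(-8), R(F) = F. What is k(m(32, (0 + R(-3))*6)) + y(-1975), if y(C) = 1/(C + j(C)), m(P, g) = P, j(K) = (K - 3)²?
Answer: -32034889727/3910509 ≈ -8192.0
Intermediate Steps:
j(K) = (-3 + K)²
k(H) = -8*H² (k(H) = H²*(-8) = -8*H²)
y(C) = 1/(C + (-3 + C)²)
k(m(32, (0 + R(-3))*6)) + y(-1975) = -8*32² + 1/(-1975 + (-3 - 1975)²) = -8*1024 + 1/(-1975 + (-1978)²) = -8192 + 1/(-1975 + 3912484) = -8192 + 1/3910509 = -32034889727/3910509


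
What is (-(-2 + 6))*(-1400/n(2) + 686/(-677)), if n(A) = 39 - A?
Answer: 3892728/25049 ≈ 155.40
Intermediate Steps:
(-(-2 + 6))*(-1400/n(2) + 686/(-677)) = (-(-2 + 6))*(-1400/(39 - 1*2) + 686/(-677)) = (-1*4)*(-1400/(39 - 2) + 686*(-1/677)) = -4*(-1400/37 - 686/677) = -4*(-973182/25049) = 3892728/25049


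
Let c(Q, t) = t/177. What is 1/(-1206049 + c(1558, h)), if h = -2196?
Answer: -59/71157623 ≈ -8.2915e-7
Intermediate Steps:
c(Q, t) = t/177 (c(Q, t) = t*(1/177) = t/177)
1/(-1206049 + c(1558, h)) = 1/(-1206049 + (1/177)*(-2196)) = 1/(-1206049 - 732/59) = 1/(-71157623/59) = -59/71157623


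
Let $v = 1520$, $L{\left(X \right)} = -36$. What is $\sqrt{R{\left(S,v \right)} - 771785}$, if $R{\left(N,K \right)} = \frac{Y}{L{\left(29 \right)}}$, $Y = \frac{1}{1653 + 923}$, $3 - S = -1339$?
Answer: $\frac{i \sqrt{11523132855521}}{3864} \approx 878.51 i$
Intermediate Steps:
$S = 1342$ ($S = 3 - -1339 = 3 + 1339 = 1342$)
$Y = \frac{1}{2576} \approx 0.0003882$
$R{\left(N,K \right)} = - \frac{1}{92736}$ ($R{\left(N,K \right)} = \frac{1}{2576 \left(-36\right)} = \frac{1}{2576} \left(- \frac{1}{36}\right) = - \frac{1}{92736}$)
$\sqrt{R{\left(S,v \right)} - 771785} = \sqrt{- \frac{1}{92736} - 771785} = \sqrt{- \frac{71572253761}{92736}} = \frac{i \sqrt{11523132855521}}{3864}$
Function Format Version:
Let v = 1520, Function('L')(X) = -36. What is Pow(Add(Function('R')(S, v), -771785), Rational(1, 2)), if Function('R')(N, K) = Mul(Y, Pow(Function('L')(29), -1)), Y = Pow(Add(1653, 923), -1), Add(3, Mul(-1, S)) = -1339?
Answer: Mul(Rational(1, 3864), I, Pow(11523132855521, Rational(1, 2))) ≈ Mul(878.51, I)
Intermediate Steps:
S = 1342 (S = Add(3, Mul(-1, -1339)) = Add(3, 1339) = 1342)
Y = Rational(1, 2576) (Y = Pow(2576, -1) = Rational(1, 2576) ≈ 0.00038820)
Function('R')(N, K) = Rational(-1, 92736) (Function('R')(N, K) = Mul(Rational(1, 2576), Pow(-36, -1)) = Mul(Rational(1, 2576), Rational(-1, 36)) = Rational(-1, 92736))
Pow(Add(Function('R')(S, v), -771785), Rational(1, 2)) = Pow(Add(Rational(-1, 92736), -771785), Rational(1, 2)) = Pow(Rational(-71572253761, 92736), Rational(1, 2)) = Mul(Rational(1, 3864), I, Pow(11523132855521, Rational(1, 2)))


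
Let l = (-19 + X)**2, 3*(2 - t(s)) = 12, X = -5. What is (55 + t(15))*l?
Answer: 30528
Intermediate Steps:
t(s) = -2 (t(s) = 2 - 1/3*12 = 2 - 4 = -2)
l = 576 (l = (-19 - 5)**2 = (-24)**2 = 576)
(55 + t(15))*l = (55 - 2)*576 = 53*576 = 30528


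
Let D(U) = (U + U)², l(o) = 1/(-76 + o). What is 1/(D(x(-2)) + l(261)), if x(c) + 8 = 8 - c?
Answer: 185/2961 ≈ 0.062479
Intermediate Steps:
x(c) = -c (x(c) = -8 + (8 - c) = -c)
D(U) = 4*U² (D(U) = (2*U)² = 4*U²)
1/(D(x(-2)) + l(261)) = 1/(4*(-1*(-2))² + 1/(-76 + 261)) = 1/(4*2² + 1/185) = 1/(4*4 + 1/185) = 1/(16 + 1/185) = 1/(2961/185) = 185/2961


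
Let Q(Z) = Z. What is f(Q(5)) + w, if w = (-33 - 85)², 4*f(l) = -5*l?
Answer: 55671/4 ≈ 13918.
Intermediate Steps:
f(l) = -5*l/4 (f(l) = (-5*l)/4 = -5*l/4)
w = 13924 (w = (-118)² = 13924)
f(Q(5)) + w = -5/4*5 + 13924 = -25/4 + 13924 = 55671/4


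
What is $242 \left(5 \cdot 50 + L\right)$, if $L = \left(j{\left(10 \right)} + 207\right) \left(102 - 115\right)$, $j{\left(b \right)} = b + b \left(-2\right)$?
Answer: $-559262$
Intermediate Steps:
$j{\left(b \right)} = - b$ ($j{\left(b \right)} = b - 2 b = - b$)
$L = -2561$ ($L = \left(\left(-1\right) 10 + 207\right) \left(102 - 115\right) = \left(-10 + 207\right) \left(-13\right) = 197 \left(-13\right) = -2561$)
$242 \left(5 \cdot 50 + L\right) = 242 \left(5 \cdot 50 - 2561\right) = 242 \left(250 - 2561\right) = 242 \left(-2311\right) = -559262$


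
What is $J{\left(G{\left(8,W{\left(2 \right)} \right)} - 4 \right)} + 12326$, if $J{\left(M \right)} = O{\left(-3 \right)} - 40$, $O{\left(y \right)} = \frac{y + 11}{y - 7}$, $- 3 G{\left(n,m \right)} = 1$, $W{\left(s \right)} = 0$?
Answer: $\frac{61426}{5} \approx 12285.0$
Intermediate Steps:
$G{\left(n,m \right)} = - \frac{1}{3}$ ($G{\left(n,m \right)} = \left(- \frac{1}{3}\right) 1 = - \frac{1}{3}$)
$O{\left(y \right)} = \frac{11 + y}{-7 + y}$
$J{\left(M \right)} = - \frac{204}{5}$ ($J{\left(M \right)} = \frac{11 - 3}{-7 - 3} - 40 = \frac{1}{-10} \cdot 8 - 40 = \left(- \frac{1}{10}\right) 8 - 40 = - \frac{4}{5} - 40 = - \frac{204}{5}$)
$J{\left(G{\left(8,W{\left(2 \right)} \right)} - 4 \right)} + 12326 = - \frac{204}{5} + 12326 = \frac{61426}{5}$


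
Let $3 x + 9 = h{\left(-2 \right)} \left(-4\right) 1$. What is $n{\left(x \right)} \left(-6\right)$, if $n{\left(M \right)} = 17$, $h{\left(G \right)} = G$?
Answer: $-102$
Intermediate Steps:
$x = - \frac{1}{3}$ ($x = -3 + \frac{\left(-2\right) \left(-4\right) 1}{3} = -3 + \frac{8 \cdot 1}{3} = -3 + \frac{1}{3} \cdot 8 = -3 + \frac{8}{3} = - \frac{1}{3} \approx -0.33333$)
$n{\left(x \right)} \left(-6\right) = 17 \left(-6\right) = -102$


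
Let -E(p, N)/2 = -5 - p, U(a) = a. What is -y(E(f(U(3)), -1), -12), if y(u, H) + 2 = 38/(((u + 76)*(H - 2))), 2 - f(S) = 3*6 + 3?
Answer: 691/336 ≈ 2.0565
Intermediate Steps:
f(S) = -19 (f(S) = 2 - (3*6 + 3) = 2 - (18 + 3) = 2 - 1*21 = 2 - 21 = -19)
E(p, N) = 10 + 2*p (E(p, N) = -2*(-5 - p) = 10 + 2*p)
y(u, H) = -2 + 38/((-2 + H)*(76 + u)) (y(u, H) = -2 + 38/(((u + 76)*(H - 2))) = -2 + 38/(((76 + u)*(-2 + H))) = -2 + 38/(((-2 + H)*(76 + u))) = -2 + 38*(1/((-2 + H)*(76 + u))) = -2 + 38/((-2 + H)*(76 + u)))
-y(E(f(U(3)), -1), -12) = -2*(171 - 76*(-12) + 2*(10 + 2*(-19)) - 1*(-12)*(10 + 2*(-19)))/(-152 - 2*(10 + 2*(-19)) + 76*(-12) - 12*(10 + 2*(-19))) = -2*(171 + 912 + 2*(10 - 38) - 1*(-12)*(10 - 38))/(-152 - 2*(10 - 38) - 912 - 12*(10 - 38)) = -2*(171 + 912 + 2*(-28) - 1*(-12)*(-28))/(-152 - 2*(-28) - 912 - 12*(-28)) = -2*(171 + 912 - 56 - 336)/(-152 + 56 - 912 + 336) = -2*691/(-672) = -2*(-1)*691/672 = -1*(-691/336) = 691/336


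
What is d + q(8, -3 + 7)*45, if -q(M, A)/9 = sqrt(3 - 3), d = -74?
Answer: -74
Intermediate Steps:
q(M, A) = 0 (q(M, A) = -9*sqrt(3 - 3) = -9*sqrt(0) = -9*0 = 0)
d + q(8, -3 + 7)*45 = -74 + 0*45 = -74 + 0 = -74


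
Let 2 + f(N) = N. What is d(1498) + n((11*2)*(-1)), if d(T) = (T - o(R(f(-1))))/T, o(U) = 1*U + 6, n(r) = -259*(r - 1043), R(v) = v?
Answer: 413202325/1498 ≈ 2.7584e+5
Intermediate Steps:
f(N) = -2 + N
n(r) = 270137 - 259*r (n(r) = -259*(-1043 + r) = 270137 - 259*r)
o(U) = 6 + U (o(U) = U + 6 = 6 + U)
d(T) = (-3 + T)/T (d(T) = (T - (6 + (-2 - 1)))/T = (T - (6 - 3))/T = (T - 1*3)/T = (T - 3)/T = (-3 + T)/T)
d(1498) + n((11*2)*(-1)) = (-3 + 1498)/1498 + (270137 - 259*11*2*(-1)) = (1/1498)*1495 + (270137 - 5698*(-1)) = 1495/1498 + (270137 - 259*(-22)) = 1495/1498 + (270137 + 5698) = 1495/1498 + 275835 = 413202325/1498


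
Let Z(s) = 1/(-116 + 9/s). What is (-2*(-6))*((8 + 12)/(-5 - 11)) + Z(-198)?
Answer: -38317/2553 ≈ -15.009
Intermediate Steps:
(-2*(-6))*((8 + 12)/(-5 - 11)) + Z(-198) = (-2*(-6))*((8 + 12)/(-5 - 11)) - 1*(-198)/(-9 + 116*(-198)) = 12*(20/(-16)) - 1*(-198)/(-9 - 22968) = 12*(20*(-1/16)) - 1*(-198)/(-22977) = 12*(-5/4) - 1*(-198)*(-1/22977) = -15 - 22/2553 = -38317/2553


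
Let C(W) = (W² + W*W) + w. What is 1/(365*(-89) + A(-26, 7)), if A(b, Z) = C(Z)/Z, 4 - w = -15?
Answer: -7/227278 ≈ -3.0799e-5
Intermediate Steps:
w = 19 (w = 4 - 1*(-15) = 4 + 15 = 19)
C(W) = 19 + 2*W² (C(W) = (W² + W*W) + 19 = (W² + W²) + 19 = 2*W² + 19 = 19 + 2*W²)
A(b, Z) = (19 + 2*Z²)/Z
1/(365*(-89) + A(-26, 7)) = 1/(365*(-89) + (2*7 + 19/7)) = 1/(-32485 + (14 + 19*(⅐))) = 1/(-32485 + (14 + 19/7)) = 1/(-32485 + 117/7) = 1/(-227278/7) = -7/227278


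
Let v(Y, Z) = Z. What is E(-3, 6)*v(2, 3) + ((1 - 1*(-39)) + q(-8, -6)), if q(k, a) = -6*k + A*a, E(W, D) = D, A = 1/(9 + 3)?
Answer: 211/2 ≈ 105.50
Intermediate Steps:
A = 1/12 ≈ 0.083333
q(k, a) = -6*k + a/12
E(-3, 6)*v(2, 3) + ((1 - 1*(-39)) + q(-8, -6)) = 6*3 + ((1 - 1*(-39)) + (-6*(-8) + (1/12)*(-6))) = 18 + ((1 + 39) + (48 - ½)) = 18 + (40 + 95/2) = 18 + 175/2 = 211/2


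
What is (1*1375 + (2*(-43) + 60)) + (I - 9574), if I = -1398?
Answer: -9623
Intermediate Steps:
(1*1375 + (2*(-43) + 60)) + (I - 9574) = (1*1375 + (2*(-43) + 60)) + (-1398 - 9574) = (1375 + (-86 + 60)) - 10972 = (1375 - 26) - 10972 = 1349 - 10972 = -9623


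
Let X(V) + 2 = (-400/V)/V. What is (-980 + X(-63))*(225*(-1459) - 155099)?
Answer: 1884171550292/3969 ≈ 4.7472e+8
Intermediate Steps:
X(V) = -2 - 400/V**2 (X(V) = -2 + (-400/V)/V = -2 - 400/V**2)
(-980 + X(-63))*(225*(-1459) - 155099) = (-980 + (-2 - 400/(-63)**2))*(225*(-1459) - 155099) = (-980 + (-2 - 400*1/3969))*(-328275 - 155099) = (-980 + (-2 - 400/3969))*(-483374) = (-980 - 8338/3969)*(-483374) = -3897958/3969*(-483374) = 1884171550292/3969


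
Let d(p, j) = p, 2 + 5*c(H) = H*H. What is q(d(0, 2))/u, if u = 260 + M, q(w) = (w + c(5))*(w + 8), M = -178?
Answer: 92/205 ≈ 0.44878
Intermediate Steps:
c(H) = -2/5 + H**2/5 (c(H) = -2/5 + (H*H)/5 = -2/5 + H**2/5)
q(w) = (8 + w)*(23/5 + w) (q(w) = (w + (-2/5 + (1/5)*5**2))*(w + 8) = (w + (-2/5 + (1/5)*25))*(8 + w) = (w + (-2/5 + 5))*(8 + w) = (w + 23/5)*(8 + w) = (23/5 + w)*(8 + w) = (8 + w)*(23/5 + w))
u = 82 (u = 260 - 178 = 82)
q(d(0, 2))/u = (184/5 + 0**2 + (63/5)*0)/82 = (184/5 + 0 + 0)*(1/82) = (184/5)*(1/82) = 92/205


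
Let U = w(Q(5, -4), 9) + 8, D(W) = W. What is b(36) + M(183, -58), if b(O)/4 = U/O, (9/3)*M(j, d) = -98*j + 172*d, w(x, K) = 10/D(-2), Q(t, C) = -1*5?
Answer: -9303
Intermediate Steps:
Q(t, C) = -5
w(x, K) = -5 (w(x, K) = 10/(-2) = 10*(-½) = -5)
U = 3 (U = -5 + 8 = 3)
M(j, d) = -98*j/3 + 172*d/3 (M(j, d) = (-98*j + 172*d)/3 = -98*j/3 + 172*d/3)
b(O) = 12/O (b(O) = 4*(3/O) = 12/O)
b(36) + M(183, -58) = 12/36 + (-98/3*183 + (172/3)*(-58)) = 12*(1/36) + (-5978 - 9976/3) = ⅓ - 27910/3 = -9303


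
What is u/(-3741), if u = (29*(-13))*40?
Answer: 520/129 ≈ 4.0310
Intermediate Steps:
u = -15080 (u = -377*40 = -15080)
u/(-3741) = -15080/(-3741) = -15080*(-1/3741) = 520/129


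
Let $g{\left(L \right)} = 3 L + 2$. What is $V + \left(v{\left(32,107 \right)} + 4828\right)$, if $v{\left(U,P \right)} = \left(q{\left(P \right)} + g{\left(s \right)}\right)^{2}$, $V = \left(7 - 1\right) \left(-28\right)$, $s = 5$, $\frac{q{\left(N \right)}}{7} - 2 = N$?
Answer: $613060$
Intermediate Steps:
$q{\left(N \right)} = 14 + 7 N$
$g{\left(L \right)} = 2 + 3 L$
$V = -168$ ($V = 6 \left(-28\right) = -168$)
$v{\left(U,P \right)} = \left(31 + 7 P\right)^{2}$ ($v{\left(U,P \right)} = \left(\left(14 + 7 P\right) + \left(2 + 3 \cdot 5\right)\right)^{2} = \left(\left(14 + 7 P\right) + \left(2 + 15\right)\right)^{2} = \left(\left(14 + 7 P\right) + 17\right)^{2} = \left(31 + 7 P\right)^{2}$)
$V + \left(v{\left(32,107 \right)} + 4828\right) = -168 + \left(\left(31 + 7 \cdot 107\right)^{2} + 4828\right) = -168 + \left(\left(31 + 749\right)^{2} + 4828\right) = -168 + \left(780^{2} + 4828\right) = -168 + \left(608400 + 4828\right) = -168 + 613228 = 613060$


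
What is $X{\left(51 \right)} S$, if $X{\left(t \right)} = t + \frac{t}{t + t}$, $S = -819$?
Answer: $- \frac{84357}{2} \approx -42179.0$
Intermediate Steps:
$X{\left(t \right)} = \frac{1}{2} + t$ ($X{\left(t \right)} = t + \frac{t}{2 t} = t + t \frac{1}{2 t} = t + \frac{1}{2} = \frac{1}{2} + t$)
$X{\left(51 \right)} S = \left(\frac{1}{2} + 51\right) \left(-819\right) = \frac{103}{2} \left(-819\right) = - \frac{84357}{2}$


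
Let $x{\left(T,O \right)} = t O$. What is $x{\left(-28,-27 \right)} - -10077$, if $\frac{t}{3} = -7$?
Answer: $10644$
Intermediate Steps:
$t = -21$ ($t = 3 \left(-7\right) = -21$)
$x{\left(T,O \right)} = - 21 O$
$x{\left(-28,-27 \right)} - -10077 = \left(-21\right) \left(-27\right) - -10077 = 567 + 10077 = 10644$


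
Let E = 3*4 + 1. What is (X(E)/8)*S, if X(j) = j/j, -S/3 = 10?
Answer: -15/4 ≈ -3.7500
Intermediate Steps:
S = -30 (S = -3*10 = -30)
E = 13 (E = 12 + 1 = 13)
X(j) = 1
(X(E)/8)*S = (1/8)*(-30) = -15/4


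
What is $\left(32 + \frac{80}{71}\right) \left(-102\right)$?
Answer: $- \frac{239904}{71} \approx -3378.9$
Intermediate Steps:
$\left(32 + \frac{80}{71}\right) \left(-102\right) = \frac{2352}{71} \left(-102\right) = - \frac{239904}{71}$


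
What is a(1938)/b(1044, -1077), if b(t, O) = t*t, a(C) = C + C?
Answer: 323/90828 ≈ 0.0035562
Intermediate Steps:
a(C) = 2*C
b(t, O) = t²
a(1938)/b(1044, -1077) = (2*1938)/(1044²) = 3876/1089936 = 3876*(1/1089936) = 323/90828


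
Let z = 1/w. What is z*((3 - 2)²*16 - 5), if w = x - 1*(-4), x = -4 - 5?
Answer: -11/5 ≈ -2.2000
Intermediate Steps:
x = -9
w = -5 (w = -9 - 1*(-4) = -9 + 4 = -5)
z = -⅕ (z = 1/(-5) = -⅕ ≈ -0.20000)
z*((3 - 2)²*16 - 5) = -((3 - 2)²*16 - 5)/5 = -(1²*16 - 5)/5 = -(1*16 - 5)/5 = -(16 - 5)/5 = -⅕*11 = -11/5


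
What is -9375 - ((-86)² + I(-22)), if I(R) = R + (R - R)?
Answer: -16749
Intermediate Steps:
I(R) = R (I(R) = R + 0 = R)
-9375 - ((-86)² + I(-22)) = -9375 - ((-86)² - 22) = -9375 - (7396 - 22) = -9375 - 1*7374 = -9375 - 7374 = -16749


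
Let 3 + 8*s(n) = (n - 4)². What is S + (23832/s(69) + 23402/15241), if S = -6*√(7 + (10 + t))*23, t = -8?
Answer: -11817637244/32173751 ≈ -367.31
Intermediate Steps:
s(n) = -3/8 + (-4 + n)²/8 (s(n) = -3/8 + (n - 4)²/8 = -3/8 + (-4 + n)²/8)
S = -414 (S = -6*√(7 + (10 - 8))*23 = -6*√(7 + 2)*23 = -6*√9*23 = -6*3*23 = -18*23 = -414)
S + (23832/s(69) + 23402/15241) = -414 + (23832/(-3/8 + (-4 + 69)²/8) + 23402/15241) = -414 + (23832/(-3/8 + (⅛)*65²) + 23402*(1/15241)) = -414 + (23832/(-3/8 + (⅛)*4225) + 23402/15241) = -414 + (23832/(-3/8 + 4225/8) + 23402/15241) = -414 + (23832/(2111/4) + 23402/15241) = -414 + (23832*(4/2111) + 23402/15241) = -414 + (95328/2111 + 23402/15241) = -414 + 1502295670/32173751 = -11817637244/32173751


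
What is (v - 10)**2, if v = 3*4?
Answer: 4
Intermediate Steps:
v = 12
(v - 10)**2 = (12 - 10)**2 = 2**2 = 4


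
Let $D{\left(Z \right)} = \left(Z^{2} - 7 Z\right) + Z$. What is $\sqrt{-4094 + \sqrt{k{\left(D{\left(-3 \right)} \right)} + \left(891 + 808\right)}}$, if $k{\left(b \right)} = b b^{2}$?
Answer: $\sqrt{-4094 + \sqrt{21382}} \approx 62.831 i$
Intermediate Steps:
$D{\left(Z \right)} = Z^{2} - 6 Z$
$k{\left(b \right)} = b^{3}$
$\sqrt{-4094 + \sqrt{k{\left(D{\left(-3 \right)} \right)} + \left(891 + 808\right)}} = \sqrt{-4094 + \sqrt{\left(- 3 \left(-6 - 3\right)\right)^{3} + \left(891 + 808\right)}} = \sqrt{-4094 + \sqrt{\left(\left(-3\right) \left(-9\right)\right)^{3} + 1699}} = \sqrt{-4094 + \sqrt{27^{3} + 1699}} = \sqrt{-4094 + \sqrt{19683 + 1699}} = \sqrt{-4094 + \sqrt{21382}}$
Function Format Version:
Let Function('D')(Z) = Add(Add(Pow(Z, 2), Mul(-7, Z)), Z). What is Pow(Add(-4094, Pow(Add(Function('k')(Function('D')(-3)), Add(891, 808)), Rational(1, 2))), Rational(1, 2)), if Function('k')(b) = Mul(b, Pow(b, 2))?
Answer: Pow(Add(-4094, Pow(21382, Rational(1, 2))), Rational(1, 2)) ≈ Mul(62.831, I)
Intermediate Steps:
Function('D')(Z) = Add(Pow(Z, 2), Mul(-6, Z))
Function('k')(b) = Pow(b, 3)
Pow(Add(-4094, Pow(Add(Function('k')(Function('D')(-3)), Add(891, 808)), Rational(1, 2))), Rational(1, 2)) = Pow(Add(-4094, Pow(Add(Pow(Mul(-3, Add(-6, -3)), 3), Add(891, 808)), Rational(1, 2))), Rational(1, 2)) = Pow(Add(-4094, Pow(Add(Pow(Mul(-3, -9), 3), 1699), Rational(1, 2))), Rational(1, 2)) = Pow(Add(-4094, Pow(Add(Pow(27, 3), 1699), Rational(1, 2))), Rational(1, 2)) = Pow(Add(-4094, Pow(Add(19683, 1699), Rational(1, 2))), Rational(1, 2)) = Pow(Add(-4094, Pow(21382, Rational(1, 2))), Rational(1, 2))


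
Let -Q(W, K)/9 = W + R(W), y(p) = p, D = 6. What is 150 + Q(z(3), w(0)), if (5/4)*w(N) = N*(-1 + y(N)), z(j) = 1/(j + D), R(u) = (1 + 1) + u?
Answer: 130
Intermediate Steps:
R(u) = 2 + u
z(j) = 1/(6 + j) (z(j) = 1/(j + 6) = 1/(6 + j))
w(N) = 4*N*(-1 + N)/5 (w(N) = 4*(N*(-1 + N))/5 = 4*N*(-1 + N)/5)
Q(W, K) = -18 - 18*W (Q(W, K) = -9*(W + (2 + W)) = -9*(2 + 2*W) = -18 - 18*W)
150 + Q(z(3), w(0)) = 150 + (-18 - 18/(6 + 3)) = 150 + (-18 - 18/9) = 150 + (-18 - 18*⅑) = 150 + (-18 - 2) = 150 - 20 = 130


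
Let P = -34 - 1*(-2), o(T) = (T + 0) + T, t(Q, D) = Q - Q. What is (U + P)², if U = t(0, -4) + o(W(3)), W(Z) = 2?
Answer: 784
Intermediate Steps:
t(Q, D) = 0
o(T) = 2*T (o(T) = T + T = 2*T)
P = -32 (P = -34 + 2 = -32)
U = 4 (U = 0 + 2*2 = 0 + 4 = 4)
(U + P)² = (4 - 32)² = (-28)² = 784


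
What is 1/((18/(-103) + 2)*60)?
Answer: 103/11280 ≈ 0.0091312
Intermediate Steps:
1/((18/(-103) + 2)*60) = 1/((18*(-1/103) + 2)*60) = 1/((-18/103 + 2)*60) = 1/((188/103)*60) = 1/(11280/103) = 103/11280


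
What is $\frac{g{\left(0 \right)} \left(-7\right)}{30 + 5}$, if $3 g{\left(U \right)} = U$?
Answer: $0$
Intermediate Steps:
$g{\left(U \right)} = \frac{U}{3}$
$\frac{g{\left(0 \right)} \left(-7\right)}{30 + 5} = \frac{\frac{1}{3} \cdot 0 \left(-7\right)}{30 + 5} = \frac{0 \left(-7\right)}{35} = 0 \cdot \frac{1}{35} = 0$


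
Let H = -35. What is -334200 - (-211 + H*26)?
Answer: -333079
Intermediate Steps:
-334200 - (-211 + H*26) = -334200 - (-211 - 35*26) = -334200 - (-211 - 910) = -334200 - 1*(-1121) = -334200 + 1121 = -333079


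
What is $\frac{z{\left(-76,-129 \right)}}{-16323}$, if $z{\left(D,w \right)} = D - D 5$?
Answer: $- \frac{304}{16323} \approx -0.018624$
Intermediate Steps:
$z{\left(D,w \right)} = - 4 D$ ($z{\left(D,w \right)} = D - 5 D = - 4 D$)
$\frac{z{\left(-76,-129 \right)}}{-16323} = \frac{\left(-4\right) \left(-76\right)}{-16323} = 304 \left(- \frac{1}{16323}\right) = - \frac{304}{16323}$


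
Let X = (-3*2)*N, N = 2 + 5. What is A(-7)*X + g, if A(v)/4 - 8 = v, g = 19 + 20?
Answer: -129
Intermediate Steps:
g = 39
A(v) = 32 + 4*v
N = 7
X = -42 (X = -3*2*7 = -6*7 = -42)
A(-7)*X + g = (32 + 4*(-7))*(-42) + 39 = (32 - 28)*(-42) + 39 = 4*(-42) + 39 = -168 + 39 = -129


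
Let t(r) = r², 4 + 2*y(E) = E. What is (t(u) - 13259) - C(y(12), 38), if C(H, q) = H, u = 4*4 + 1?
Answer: -12974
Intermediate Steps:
y(E) = -2 + E/2
u = 17 (u = 16 + 1 = 17)
(t(u) - 13259) - C(y(12), 38) = (17² - 13259) - (-2 + (½)*12) = (289 - 13259) - (-2 + 6) = -12970 - 1*4 = -12970 - 4 = -12974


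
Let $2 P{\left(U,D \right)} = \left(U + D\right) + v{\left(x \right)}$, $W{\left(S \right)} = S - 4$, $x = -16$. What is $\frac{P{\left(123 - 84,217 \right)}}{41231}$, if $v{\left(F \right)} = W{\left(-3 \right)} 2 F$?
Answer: $\frac{240}{41231} \approx 0.0058209$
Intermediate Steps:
$W{\left(S \right)} = -4 + S$ ($W{\left(S \right)} = S - 4 = -4 + S$)
$v{\left(F \right)} = - 14 F$ ($v{\left(F \right)} = \left(-4 - 3\right) 2 F = \left(-7\right) 2 F = - 14 F$)
$P{\left(U,D \right)} = 112 + \frac{D}{2} + \frac{U}{2}$ ($P{\left(U,D \right)} = \frac{\left(U + D\right) - -224}{2} = \frac{\left(D + U\right) + 224}{2} = \frac{224 + D + U}{2} = 112 + \frac{D}{2} + \frac{U}{2}$)
$\frac{P{\left(123 - 84,217 \right)}}{41231} = \frac{112 + \frac{1}{2} \cdot 217 + \frac{123 - 84}{2}}{41231} = \left(112 + \frac{217}{2} + \frac{123 - 84}{2}\right) \frac{1}{41231} = \left(112 + \frac{217}{2} + \frac{1}{2} \cdot 39\right) \frac{1}{41231} = \left(112 + \frac{217}{2} + \frac{39}{2}\right) \frac{1}{41231} = 240 \cdot \frac{1}{41231} = \frac{240}{41231}$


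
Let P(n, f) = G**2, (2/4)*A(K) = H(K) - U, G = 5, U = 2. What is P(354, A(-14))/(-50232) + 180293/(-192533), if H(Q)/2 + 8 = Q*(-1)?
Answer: -393969187/420492072 ≈ -0.93692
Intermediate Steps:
H(Q) = -16 - 2*Q (H(Q) = -16 + 2*(Q*(-1)) = -16 + 2*(-Q) = -16 - 2*Q)
A(K) = -36 - 4*K (A(K) = 2*((-16 - 2*K) - 1*2) = 2*((-16 - 2*K) - 2) = 2*(-18 - 2*K) = -36 - 4*K)
P(n, f) = 25 (P(n, f) = 5**2 = 25)
P(354, A(-14))/(-50232) + 180293/(-192533) = 25/(-50232) + 180293/(-192533) = 25*(-1/50232) + 180293*(-1/192533) = -25/50232 - 180293/192533 = -393969187/420492072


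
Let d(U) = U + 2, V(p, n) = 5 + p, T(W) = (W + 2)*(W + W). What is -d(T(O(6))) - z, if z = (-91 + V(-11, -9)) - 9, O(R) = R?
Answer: 8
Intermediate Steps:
T(W) = 2*W*(2 + W) (T(W) = (2 + W)*(2*W) = 2*W*(2 + W))
d(U) = 2 + U
z = -106 (z = (-91 + (5 - 11)) - 9 = (-91 - 6) - 9 = -97 - 9 = -106)
-d(T(O(6))) - z = -(2 + 2*6*(2 + 6)) - 1*(-106) = -(2 + 2*6*8) + 106 = -(2 + 96) + 106 = -1*98 + 106 = -98 + 106 = 8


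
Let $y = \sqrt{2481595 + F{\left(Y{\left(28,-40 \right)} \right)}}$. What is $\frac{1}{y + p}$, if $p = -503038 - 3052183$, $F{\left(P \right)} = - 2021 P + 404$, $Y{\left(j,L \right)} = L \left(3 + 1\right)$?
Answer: $- \frac{3555221}{12639593553482} - \frac{\sqrt{2805359}}{12639593553482} \approx -2.8141 \cdot 10^{-7}$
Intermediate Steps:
$Y{\left(j,L \right)} = 4 L$ ($Y{\left(j,L \right)} = L 4 = 4 L$)
$F{\left(P \right)} = 404 - 2021 P$
$y = \sqrt{2805359}$ ($y = \sqrt{2481595 - \left(-404 + 2021 \cdot 4 \left(-40\right)\right)} = \sqrt{2481595 + \left(404 - -323360\right)} = \sqrt{2481595 + \left(404 + 323360\right)} = \sqrt{2481595 + 323764} = \sqrt{2805359} \approx 1674.9$)
$p = -3555221$ ($p = -503038 - 3052183 = -3555221$)
$\frac{1}{y + p} = \frac{1}{\sqrt{2805359} - 3555221} = \frac{1}{-3555221 + \sqrt{2805359}}$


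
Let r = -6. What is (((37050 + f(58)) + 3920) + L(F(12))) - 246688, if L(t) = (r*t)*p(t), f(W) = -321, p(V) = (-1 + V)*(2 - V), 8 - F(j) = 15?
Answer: -209063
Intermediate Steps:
F(j) = -7 (F(j) = 8 - 1*15 = 8 - 15 = -7)
L(t) = -6*t*(-2 - t**2 + 3*t) (L(t) = (-6*t)*(-2 - t**2 + 3*t) = -6*t*(-2 - t**2 + 3*t))
(((37050 + f(58)) + 3920) + L(F(12))) - 246688 = (((37050 - 321) + 3920) + 6*(-7)*(2 + (-7)**2 - 3*(-7))) - 246688 = ((36729 + 3920) + 6*(-7)*(2 + 49 + 21)) - 246688 = (40649 + 6*(-7)*72) - 246688 = (40649 - 3024) - 246688 = 37625 - 246688 = -209063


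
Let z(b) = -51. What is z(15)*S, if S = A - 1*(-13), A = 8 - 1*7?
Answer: -714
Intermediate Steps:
A = 1 (A = 8 - 7 = 1)
S = 14 (S = 1 - 1*(-13) = 1 + 13 = 14)
z(15)*S = -51*14 = -714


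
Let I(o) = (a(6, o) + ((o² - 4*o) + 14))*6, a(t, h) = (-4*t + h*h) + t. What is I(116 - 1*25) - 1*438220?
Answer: -341056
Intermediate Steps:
a(t, h) = h² - 3*t (a(t, h) = (-4*t + h²) + t = (h² - 4*t) + t = h² - 3*t)
I(o) = -24 - 24*o + 12*o² (I(o) = ((o² - 3*6) + ((o² - 4*o) + 14))*6 = ((o² - 18) + (14 + o² - 4*o))*6 = ((-18 + o²) + (14 + o² - 4*o))*6 = (-4 - 4*o + 2*o²)*6 = -24 - 24*o + 12*o²)
I(116 - 1*25) - 1*438220 = (-24 - 24*(116 - 1*25) + 12*(116 - 1*25)²) - 1*438220 = (-24 - 24*(116 - 25) + 12*(116 - 25)²) - 438220 = (-24 - 24*91 + 12*91²) - 438220 = (-24 - 2184 + 12*8281) - 438220 = (-24 - 2184 + 99372) - 438220 = 97164 - 438220 = -341056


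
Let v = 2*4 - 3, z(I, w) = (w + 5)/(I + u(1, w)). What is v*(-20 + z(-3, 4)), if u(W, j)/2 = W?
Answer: -145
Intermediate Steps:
u(W, j) = 2*W
z(I, w) = (5 + w)/(2 + I) (z(I, w) = (w + 5)/(I + 2*1) = (5 + w)/(I + 2) = (5 + w)/(2 + I))
v = 5 (v = 8 - 3 = 5)
v*(-20 + z(-3, 4)) = 5*(-20 + (5 + 4)/(2 - 3)) = 5*(-20 + 9/(-1)) = 5*(-20 - 1*9) = 5*(-20 - 9) = 5*(-29) = -145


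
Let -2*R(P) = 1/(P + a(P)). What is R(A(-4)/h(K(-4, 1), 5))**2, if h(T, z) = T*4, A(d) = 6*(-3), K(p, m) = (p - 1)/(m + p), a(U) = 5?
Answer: 25/529 ≈ 0.047259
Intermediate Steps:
K(p, m) = (-1 + p)/(m + p)
A(d) = -18
h(T, z) = 4*T
R(P) = -1/(2*(5 + P)) (R(P) = -1/(2*(P + 5)) = -1/(2*(5 + P)))
R(A(-4)/h(K(-4, 1), 5))**2 = (-1/(10 + 2*(-18*(1 - 4)/(4*(-1 - 4)))))**2 = (-1/(10 + 2*(-18/(4*(-5/(-3))))))**2 = (-1/(10 + 2*(-18/(4*(-1/3*(-5))))))**2 = (-1/(10 + 2*(-18/(4*(5/3)))))**2 = (-1/(10 + 2*(-18/20/3)))**2 = (-1/(10 + 2*(-18*3/20)))**2 = (-1/(10 + 2*(-27/10)))**2 = (-1/(10 - 27/5))**2 = (-1/23/5)**2 = (-1*5/23)**2 = (-5/23)**2 = 25/529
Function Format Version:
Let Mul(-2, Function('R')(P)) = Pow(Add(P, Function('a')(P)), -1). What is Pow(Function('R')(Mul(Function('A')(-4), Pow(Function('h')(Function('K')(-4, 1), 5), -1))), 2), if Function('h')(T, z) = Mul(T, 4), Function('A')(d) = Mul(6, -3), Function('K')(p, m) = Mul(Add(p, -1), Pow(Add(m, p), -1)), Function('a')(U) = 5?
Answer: Rational(25, 529) ≈ 0.047259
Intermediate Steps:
Function('K')(p, m) = Mul(Pow(Add(m, p), -1), Add(-1, p)) (Function('K')(p, m) = Mul(Add(-1, p), Pow(Add(m, p), -1)) = Mul(Pow(Add(m, p), -1), Add(-1, p)))
Function('A')(d) = -18
Function('h')(T, z) = Mul(4, T)
Function('R')(P) = Mul(Rational(-1, 2), Pow(Add(5, P), -1)) (Function('R')(P) = Mul(Rational(-1, 2), Pow(Add(P, 5), -1)) = Mul(Rational(-1, 2), Pow(Add(5, P), -1)))
Pow(Function('R')(Mul(Function('A')(-4), Pow(Function('h')(Function('K')(-4, 1), 5), -1))), 2) = Pow(Mul(-1, Pow(Add(10, Mul(2, Mul(-18, Pow(Mul(4, Mul(Pow(Add(1, -4), -1), Add(-1, -4))), -1)))), -1)), 2) = Pow(Mul(-1, Pow(Add(10, Mul(2, Mul(-18, Pow(Mul(4, Mul(Pow(-3, -1), -5)), -1)))), -1)), 2) = Pow(Mul(-1, Pow(Add(10, Mul(2, Mul(-18, Pow(Mul(4, Mul(Rational(-1, 3), -5)), -1)))), -1)), 2) = Pow(Mul(-1, Pow(Add(10, Mul(2, Mul(-18, Pow(Mul(4, Rational(5, 3)), -1)))), -1)), 2) = Pow(Mul(-1, Pow(Add(10, Mul(2, Mul(-18, Pow(Rational(20, 3), -1)))), -1)), 2) = Pow(Mul(-1, Pow(Add(10, Mul(2, Mul(-18, Rational(3, 20)))), -1)), 2) = Pow(Mul(-1, Pow(Add(10, Mul(2, Rational(-27, 10))), -1)), 2) = Pow(Mul(-1, Pow(Add(10, Rational(-27, 5)), -1)), 2) = Pow(Mul(-1, Pow(Rational(23, 5), -1)), 2) = Pow(Mul(-1, Rational(5, 23)), 2) = Pow(Rational(-5, 23), 2) = Rational(25, 529)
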